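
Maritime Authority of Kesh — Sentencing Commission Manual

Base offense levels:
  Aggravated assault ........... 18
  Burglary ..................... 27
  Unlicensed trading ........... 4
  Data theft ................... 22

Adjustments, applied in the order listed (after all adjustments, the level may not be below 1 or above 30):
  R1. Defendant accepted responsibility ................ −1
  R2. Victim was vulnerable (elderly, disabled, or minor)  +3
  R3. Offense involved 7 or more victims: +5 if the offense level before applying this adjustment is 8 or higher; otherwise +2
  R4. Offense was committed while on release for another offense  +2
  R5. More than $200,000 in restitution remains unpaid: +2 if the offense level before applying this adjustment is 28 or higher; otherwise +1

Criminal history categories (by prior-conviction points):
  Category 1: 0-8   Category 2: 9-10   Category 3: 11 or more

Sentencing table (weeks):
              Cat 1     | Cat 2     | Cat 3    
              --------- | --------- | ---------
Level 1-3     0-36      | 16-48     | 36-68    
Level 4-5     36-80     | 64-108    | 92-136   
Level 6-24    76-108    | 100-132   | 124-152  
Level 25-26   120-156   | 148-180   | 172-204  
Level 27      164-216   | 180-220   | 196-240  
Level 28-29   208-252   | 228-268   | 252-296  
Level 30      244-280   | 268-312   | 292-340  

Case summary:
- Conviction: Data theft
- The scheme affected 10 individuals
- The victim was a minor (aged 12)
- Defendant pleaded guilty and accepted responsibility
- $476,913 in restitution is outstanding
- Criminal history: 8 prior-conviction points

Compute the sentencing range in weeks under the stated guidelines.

244-280 weeks

Base offense level for data theft: 22.
R1 applies: 22 − 1 = 21.
R2 applies: 21 + 3 = 24.
R3 applies (level before this adjustment is 24 ≥ 8, so +5): 24 + 5 = 29.
R4 does not apply.
R5 applies (level before this adjustment is 29 ≥ 28, so +2): 29 + 2 = 31.
Level 31 exceeds the maximum of 30; capped at 30.
Final offense level: 30.
Criminal history: 8 prior points → Category 1 (0-8).
Level 30 falls in the 30 band.
Grid: Level 30 × Category 1 = 244-280 weeks.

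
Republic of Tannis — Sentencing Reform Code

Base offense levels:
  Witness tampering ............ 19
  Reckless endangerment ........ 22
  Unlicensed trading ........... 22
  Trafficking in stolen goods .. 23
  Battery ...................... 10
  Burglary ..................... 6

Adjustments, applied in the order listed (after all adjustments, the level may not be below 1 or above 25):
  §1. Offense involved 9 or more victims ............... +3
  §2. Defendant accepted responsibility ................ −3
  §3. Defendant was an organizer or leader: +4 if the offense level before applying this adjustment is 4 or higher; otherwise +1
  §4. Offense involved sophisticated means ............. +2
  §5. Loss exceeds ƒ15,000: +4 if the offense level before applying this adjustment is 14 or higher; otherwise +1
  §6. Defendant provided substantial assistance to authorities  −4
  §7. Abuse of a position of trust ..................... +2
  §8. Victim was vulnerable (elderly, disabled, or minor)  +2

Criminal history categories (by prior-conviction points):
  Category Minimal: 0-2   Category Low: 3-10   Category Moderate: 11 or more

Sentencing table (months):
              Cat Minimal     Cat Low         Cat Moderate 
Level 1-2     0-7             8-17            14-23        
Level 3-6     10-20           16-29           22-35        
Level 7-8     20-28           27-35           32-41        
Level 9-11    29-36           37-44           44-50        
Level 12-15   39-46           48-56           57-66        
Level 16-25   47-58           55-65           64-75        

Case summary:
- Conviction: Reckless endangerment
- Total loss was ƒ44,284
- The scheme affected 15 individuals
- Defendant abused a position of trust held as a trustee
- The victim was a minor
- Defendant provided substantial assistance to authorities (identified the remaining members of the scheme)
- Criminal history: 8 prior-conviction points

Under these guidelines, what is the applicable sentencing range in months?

Base offense level for reckless endangerment: 22.
§1 applies: 22 + 3 = 25.
§3 does not apply.
§5 applies (level before this adjustment is 25 ≥ 14, so +4): 25 + 4 = 29.
§6 applies: 29 − 4 = 25.
§7 applies: 25 + 2 = 27.
§8 applies: 27 + 2 = 29.
Level 29 exceeds the maximum of 25; capped at 25.
Final offense level: 25.
Criminal history: 8 prior points → Category Low (3-10).
Level 25 falls in the 16-25 band.
Grid: Level 16-25 × Category Low = 55-65 months.

55-65 months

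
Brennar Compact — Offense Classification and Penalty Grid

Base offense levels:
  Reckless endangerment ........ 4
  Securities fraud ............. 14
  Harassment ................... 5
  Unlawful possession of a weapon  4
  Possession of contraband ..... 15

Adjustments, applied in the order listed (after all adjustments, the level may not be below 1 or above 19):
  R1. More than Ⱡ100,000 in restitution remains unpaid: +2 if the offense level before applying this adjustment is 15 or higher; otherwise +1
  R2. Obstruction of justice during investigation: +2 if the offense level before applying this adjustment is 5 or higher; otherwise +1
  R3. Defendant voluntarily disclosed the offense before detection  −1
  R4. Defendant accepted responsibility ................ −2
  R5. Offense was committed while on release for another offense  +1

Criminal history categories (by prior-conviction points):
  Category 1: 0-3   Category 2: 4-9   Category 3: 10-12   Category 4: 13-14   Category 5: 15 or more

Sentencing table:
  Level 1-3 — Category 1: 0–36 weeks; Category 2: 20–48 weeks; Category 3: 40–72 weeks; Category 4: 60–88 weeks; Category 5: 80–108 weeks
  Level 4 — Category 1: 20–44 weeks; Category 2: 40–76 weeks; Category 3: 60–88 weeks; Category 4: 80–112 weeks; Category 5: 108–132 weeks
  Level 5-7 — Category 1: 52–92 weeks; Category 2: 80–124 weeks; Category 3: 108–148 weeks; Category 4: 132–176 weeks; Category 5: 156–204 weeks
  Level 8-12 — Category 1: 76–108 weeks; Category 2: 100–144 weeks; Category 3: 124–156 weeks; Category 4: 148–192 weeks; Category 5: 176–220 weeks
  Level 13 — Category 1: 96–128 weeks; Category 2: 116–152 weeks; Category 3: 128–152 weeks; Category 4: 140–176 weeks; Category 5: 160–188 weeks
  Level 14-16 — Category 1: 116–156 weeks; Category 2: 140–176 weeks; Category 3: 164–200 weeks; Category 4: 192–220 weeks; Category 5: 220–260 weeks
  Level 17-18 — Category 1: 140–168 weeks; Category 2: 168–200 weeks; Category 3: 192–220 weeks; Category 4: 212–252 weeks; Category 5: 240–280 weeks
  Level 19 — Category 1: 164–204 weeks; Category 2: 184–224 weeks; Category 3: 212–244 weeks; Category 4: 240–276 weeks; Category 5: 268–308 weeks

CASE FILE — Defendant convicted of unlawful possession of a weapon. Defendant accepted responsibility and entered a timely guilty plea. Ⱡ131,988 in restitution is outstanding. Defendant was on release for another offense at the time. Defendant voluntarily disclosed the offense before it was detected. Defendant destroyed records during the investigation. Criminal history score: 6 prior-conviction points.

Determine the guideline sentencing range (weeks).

80-124 weeks

Base offense level for unlawful possession of a weapon: 4.
R1 applies (level before this adjustment is 4 < 15, so +1): 4 + 1 = 5.
R2 applies (level before this adjustment is 5 ≥ 5, so +2): 5 + 2 = 7.
R3 applies: 7 − 1 = 6.
R4 applies: 6 − 2 = 4.
R5 applies: 4 + 1 = 5.
Final offense level: 5.
Criminal history: 6 prior points → Category 2 (4-9).
Level 5 falls in the 5-7 band.
Grid: Level 5-7 × Category 2 = 80-124 weeks.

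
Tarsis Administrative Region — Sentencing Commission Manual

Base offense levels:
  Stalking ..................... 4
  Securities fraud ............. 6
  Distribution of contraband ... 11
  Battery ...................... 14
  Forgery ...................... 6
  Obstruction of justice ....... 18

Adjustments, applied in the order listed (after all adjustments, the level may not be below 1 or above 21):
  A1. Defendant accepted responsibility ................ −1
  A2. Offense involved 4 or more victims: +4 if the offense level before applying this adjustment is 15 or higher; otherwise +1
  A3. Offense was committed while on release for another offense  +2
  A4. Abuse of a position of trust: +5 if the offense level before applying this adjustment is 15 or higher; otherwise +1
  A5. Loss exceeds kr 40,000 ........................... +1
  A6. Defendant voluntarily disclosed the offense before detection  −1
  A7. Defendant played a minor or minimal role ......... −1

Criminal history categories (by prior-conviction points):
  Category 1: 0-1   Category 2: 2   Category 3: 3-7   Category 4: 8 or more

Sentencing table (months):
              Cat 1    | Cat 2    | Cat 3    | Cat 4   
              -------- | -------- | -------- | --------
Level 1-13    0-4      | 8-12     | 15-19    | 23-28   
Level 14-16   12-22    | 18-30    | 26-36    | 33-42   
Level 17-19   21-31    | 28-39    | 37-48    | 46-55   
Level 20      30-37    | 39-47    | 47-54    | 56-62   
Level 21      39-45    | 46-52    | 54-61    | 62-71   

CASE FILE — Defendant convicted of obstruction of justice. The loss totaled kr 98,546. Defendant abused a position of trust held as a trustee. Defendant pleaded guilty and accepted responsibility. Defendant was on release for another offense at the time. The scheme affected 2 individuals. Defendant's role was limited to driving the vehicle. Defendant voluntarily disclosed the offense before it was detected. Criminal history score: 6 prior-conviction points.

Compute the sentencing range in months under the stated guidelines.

Base offense level for obstruction of justice: 18.
A1 applies: 18 − 1 = 17.
A3 applies: 17 + 2 = 19.
A4 applies (level before this adjustment is 19 ≥ 15, so +5): 19 + 5 = 24.
A5 applies: 24 + 1 = 25.
A6 applies: 25 − 1 = 24.
A7 applies: 24 − 1 = 23.
Level 23 exceeds the maximum of 21; capped at 21.
Final offense level: 21.
Criminal history: 6 prior points → Category 3 (3-7).
Level 21 falls in the 21 band.
Grid: Level 21 × Category 3 = 54-61 months.

54-61 months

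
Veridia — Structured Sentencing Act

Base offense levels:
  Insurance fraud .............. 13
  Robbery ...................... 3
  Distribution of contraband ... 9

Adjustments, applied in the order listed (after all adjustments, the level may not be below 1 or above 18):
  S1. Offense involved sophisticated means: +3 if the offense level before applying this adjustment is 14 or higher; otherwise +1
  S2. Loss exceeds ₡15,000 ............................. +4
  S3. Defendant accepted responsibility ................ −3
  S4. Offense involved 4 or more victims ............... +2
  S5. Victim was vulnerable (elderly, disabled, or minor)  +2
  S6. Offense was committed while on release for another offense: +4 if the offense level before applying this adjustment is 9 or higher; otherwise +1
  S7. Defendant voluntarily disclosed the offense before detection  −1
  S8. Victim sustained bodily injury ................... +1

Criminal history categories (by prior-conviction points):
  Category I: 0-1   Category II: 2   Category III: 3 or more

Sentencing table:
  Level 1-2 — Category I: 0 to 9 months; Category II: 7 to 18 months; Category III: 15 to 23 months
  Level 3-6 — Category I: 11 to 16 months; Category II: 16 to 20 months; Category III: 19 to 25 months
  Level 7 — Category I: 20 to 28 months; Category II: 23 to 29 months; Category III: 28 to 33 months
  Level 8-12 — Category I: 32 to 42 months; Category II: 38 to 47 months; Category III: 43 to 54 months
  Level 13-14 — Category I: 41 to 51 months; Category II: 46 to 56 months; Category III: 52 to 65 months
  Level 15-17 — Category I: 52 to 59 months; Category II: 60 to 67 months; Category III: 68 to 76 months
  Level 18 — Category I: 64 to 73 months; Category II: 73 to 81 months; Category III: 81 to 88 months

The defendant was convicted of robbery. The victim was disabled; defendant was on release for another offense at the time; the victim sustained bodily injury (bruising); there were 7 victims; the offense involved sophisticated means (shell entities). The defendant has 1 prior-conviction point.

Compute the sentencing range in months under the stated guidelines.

Base offense level for robbery: 3.
S1 applies (level before this adjustment is 3 < 14, so +1): 3 + 1 = 4.
S3 does not apply.
S4 applies: 4 + 2 = 6.
S5 applies: 6 + 2 = 8.
S6 applies (level before this adjustment is 8 < 9, so +1): 8 + 1 = 9.
S8 applies: 9 + 1 = 10.
Final offense level: 10.
Criminal history: 1 prior point → Category I (0-1).
Level 10 falls in the 8-12 band.
Grid: Level 8-12 × Category I = 32-42 months.

32-42 months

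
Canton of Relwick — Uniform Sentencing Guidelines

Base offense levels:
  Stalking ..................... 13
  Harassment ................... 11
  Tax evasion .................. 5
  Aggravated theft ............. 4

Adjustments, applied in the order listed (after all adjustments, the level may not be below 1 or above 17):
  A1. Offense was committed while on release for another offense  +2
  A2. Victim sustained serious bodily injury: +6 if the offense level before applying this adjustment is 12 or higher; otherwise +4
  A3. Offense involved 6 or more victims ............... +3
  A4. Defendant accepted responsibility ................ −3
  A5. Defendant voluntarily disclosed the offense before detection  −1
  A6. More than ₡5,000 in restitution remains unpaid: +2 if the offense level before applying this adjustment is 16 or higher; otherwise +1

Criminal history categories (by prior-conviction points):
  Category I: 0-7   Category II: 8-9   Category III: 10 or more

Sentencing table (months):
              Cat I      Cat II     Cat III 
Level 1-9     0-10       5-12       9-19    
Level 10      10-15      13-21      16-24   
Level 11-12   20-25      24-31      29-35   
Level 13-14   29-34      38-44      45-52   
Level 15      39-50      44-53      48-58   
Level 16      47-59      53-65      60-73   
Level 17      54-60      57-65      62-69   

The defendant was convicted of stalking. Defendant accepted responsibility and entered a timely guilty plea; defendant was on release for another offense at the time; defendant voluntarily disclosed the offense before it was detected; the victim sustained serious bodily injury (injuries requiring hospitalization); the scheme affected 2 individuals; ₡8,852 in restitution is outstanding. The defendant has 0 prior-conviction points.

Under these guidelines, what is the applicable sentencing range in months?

54-60 months

Base offense level for stalking: 13.
A1 applies: 13 + 2 = 15.
A2 applies (level before this adjustment is 15 ≥ 12, so +6): 15 + 6 = 21.
A4 applies: 21 − 3 = 18.
A5 applies: 18 − 1 = 17.
A6 applies (level before this adjustment is 17 ≥ 16, so +2): 17 + 2 = 19.
Level 19 exceeds the maximum of 17; capped at 17.
Final offense level: 17.
Criminal history: 0 prior points → Category I (0-7).
Level 17 falls in the 17 band.
Grid: Level 17 × Category I = 54-60 months.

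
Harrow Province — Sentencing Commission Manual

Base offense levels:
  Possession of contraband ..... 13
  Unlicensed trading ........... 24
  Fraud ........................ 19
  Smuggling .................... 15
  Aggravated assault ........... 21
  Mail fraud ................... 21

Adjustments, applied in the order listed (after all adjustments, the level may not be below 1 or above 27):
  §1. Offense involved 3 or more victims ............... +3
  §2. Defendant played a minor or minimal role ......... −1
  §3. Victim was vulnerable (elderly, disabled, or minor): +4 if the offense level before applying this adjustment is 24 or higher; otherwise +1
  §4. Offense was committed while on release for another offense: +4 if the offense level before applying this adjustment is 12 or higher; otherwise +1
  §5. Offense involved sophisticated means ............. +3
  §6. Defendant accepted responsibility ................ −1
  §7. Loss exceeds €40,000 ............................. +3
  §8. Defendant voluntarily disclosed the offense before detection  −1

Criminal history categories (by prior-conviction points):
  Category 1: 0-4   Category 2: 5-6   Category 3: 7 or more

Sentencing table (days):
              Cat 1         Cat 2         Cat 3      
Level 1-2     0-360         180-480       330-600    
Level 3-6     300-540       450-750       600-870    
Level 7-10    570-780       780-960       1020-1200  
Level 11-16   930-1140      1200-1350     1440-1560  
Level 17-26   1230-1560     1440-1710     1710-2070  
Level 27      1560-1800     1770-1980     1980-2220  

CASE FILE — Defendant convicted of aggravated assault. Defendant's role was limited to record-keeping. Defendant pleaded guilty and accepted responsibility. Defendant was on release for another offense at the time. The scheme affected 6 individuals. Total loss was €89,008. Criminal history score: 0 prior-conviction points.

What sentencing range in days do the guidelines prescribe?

1560-1800 days

Base offense level for aggravated assault: 21.
§1 applies: 21 + 3 = 24.
§2 applies: 24 − 1 = 23.
§4 applies (level before this adjustment is 23 ≥ 12, so +4): 23 + 4 = 27.
§5 does not apply.
§6 applies: 27 − 1 = 26.
§7 applies: 26 + 3 = 29.
§8 does not apply.
Level 29 exceeds the maximum of 27; capped at 27.
Final offense level: 27.
Criminal history: 0 prior points → Category 1 (0-4).
Level 27 falls in the 27 band.
Grid: Level 27 × Category 1 = 1560-1800 days.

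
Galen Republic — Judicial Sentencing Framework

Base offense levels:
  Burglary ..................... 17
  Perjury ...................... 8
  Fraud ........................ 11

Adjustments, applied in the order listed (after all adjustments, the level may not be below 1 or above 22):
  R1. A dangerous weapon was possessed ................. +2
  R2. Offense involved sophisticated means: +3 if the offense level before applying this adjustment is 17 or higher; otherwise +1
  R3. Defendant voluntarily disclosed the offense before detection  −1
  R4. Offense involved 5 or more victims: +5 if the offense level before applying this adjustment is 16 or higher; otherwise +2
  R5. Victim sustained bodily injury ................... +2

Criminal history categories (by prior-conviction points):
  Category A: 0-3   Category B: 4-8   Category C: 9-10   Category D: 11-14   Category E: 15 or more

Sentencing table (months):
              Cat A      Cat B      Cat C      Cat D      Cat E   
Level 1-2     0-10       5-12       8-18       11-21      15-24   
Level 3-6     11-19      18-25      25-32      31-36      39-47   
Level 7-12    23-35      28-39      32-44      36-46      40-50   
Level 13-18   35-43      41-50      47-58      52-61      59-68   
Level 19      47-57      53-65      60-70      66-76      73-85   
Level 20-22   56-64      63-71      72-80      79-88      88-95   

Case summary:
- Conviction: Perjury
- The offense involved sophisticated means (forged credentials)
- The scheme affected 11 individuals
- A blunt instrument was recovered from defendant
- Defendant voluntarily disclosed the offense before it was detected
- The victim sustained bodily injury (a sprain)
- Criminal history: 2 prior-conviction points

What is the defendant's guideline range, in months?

Base offense level for perjury: 8.
R1 applies: 8 + 2 = 10.
R2 applies (level before this adjustment is 10 < 17, so +1): 10 + 1 = 11.
R3 applies: 11 − 1 = 10.
R4 applies (level before this adjustment is 10 < 16, so +2): 10 + 2 = 12.
R5 applies: 12 + 2 = 14.
Final offense level: 14.
Criminal history: 2 prior points → Category A (0-3).
Level 14 falls in the 13-18 band.
Grid: Level 13-18 × Category A = 35-43 months.

35-43 months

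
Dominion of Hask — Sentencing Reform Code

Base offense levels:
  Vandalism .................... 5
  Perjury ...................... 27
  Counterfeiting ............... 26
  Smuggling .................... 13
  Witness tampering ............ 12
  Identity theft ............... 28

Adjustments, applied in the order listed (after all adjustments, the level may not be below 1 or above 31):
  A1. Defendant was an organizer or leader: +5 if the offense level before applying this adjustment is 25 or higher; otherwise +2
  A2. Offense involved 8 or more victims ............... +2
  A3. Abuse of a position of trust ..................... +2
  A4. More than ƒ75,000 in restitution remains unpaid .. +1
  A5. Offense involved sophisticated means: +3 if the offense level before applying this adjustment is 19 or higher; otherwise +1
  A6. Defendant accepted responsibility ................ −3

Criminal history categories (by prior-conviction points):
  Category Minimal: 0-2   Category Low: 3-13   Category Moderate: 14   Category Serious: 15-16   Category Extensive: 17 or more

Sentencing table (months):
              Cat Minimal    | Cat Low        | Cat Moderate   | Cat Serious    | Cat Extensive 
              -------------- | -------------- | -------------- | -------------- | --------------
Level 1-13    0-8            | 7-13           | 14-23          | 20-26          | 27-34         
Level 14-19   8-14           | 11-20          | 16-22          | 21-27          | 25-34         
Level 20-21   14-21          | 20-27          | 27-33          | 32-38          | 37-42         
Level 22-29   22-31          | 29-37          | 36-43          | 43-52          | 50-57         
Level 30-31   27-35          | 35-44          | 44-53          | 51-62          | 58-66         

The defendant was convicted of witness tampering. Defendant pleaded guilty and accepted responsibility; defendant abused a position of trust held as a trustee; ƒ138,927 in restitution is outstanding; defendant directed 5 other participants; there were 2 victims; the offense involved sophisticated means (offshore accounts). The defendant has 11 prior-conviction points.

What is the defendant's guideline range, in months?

11-20 months

Base offense level for witness tampering: 12.
A1 applies (level before this adjustment is 12 < 25, so +2): 12 + 2 = 14.
A2 does not apply.
A3 applies: 14 + 2 = 16.
A4 applies: 16 + 1 = 17.
A5 applies (level before this adjustment is 17 < 19, so +1): 17 + 1 = 18.
A6 applies: 18 − 3 = 15.
Final offense level: 15.
Criminal history: 11 prior points → Category Low (3-13).
Level 15 falls in the 14-19 band.
Grid: Level 14-19 × Category Low = 11-20 months.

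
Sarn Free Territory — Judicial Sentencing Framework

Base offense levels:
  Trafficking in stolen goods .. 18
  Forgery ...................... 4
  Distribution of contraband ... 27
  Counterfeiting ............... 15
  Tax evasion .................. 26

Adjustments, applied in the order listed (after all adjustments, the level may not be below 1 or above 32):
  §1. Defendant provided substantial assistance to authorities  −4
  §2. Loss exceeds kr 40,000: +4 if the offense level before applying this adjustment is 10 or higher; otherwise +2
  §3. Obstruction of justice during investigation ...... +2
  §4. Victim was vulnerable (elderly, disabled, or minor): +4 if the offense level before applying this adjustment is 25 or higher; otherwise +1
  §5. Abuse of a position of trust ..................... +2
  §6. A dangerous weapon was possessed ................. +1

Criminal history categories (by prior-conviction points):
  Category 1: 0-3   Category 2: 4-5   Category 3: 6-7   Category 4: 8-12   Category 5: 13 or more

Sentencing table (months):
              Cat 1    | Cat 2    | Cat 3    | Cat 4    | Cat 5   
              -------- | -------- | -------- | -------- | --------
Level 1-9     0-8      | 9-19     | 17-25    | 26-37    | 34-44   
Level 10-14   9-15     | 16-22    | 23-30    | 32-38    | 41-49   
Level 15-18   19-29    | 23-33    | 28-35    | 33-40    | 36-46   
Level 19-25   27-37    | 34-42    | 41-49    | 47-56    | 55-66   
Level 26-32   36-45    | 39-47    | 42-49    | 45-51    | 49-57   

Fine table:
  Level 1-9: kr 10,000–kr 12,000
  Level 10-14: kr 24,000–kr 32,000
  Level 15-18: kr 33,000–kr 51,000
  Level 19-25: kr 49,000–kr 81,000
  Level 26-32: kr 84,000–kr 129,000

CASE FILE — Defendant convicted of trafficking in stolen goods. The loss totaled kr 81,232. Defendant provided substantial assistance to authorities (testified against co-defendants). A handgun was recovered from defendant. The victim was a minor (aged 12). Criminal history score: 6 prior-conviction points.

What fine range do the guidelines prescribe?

kr 49,000–kr 81,000

Base offense level for trafficking in stolen goods: 18.
§1 applies: 18 − 4 = 14.
§2 applies (level before this adjustment is 14 ≥ 10, so +4): 14 + 4 = 18.
§3 does not apply.
§4 applies (level before this adjustment is 18 < 25, so +1): 18 + 1 = 19.
§5 does not apply.
§6 applies: 19 + 1 = 20.
Final offense level: 20.
Level 20 falls in the 19-25 band.
Fine table: Level 19-25 → kr 49,000–kr 81,000.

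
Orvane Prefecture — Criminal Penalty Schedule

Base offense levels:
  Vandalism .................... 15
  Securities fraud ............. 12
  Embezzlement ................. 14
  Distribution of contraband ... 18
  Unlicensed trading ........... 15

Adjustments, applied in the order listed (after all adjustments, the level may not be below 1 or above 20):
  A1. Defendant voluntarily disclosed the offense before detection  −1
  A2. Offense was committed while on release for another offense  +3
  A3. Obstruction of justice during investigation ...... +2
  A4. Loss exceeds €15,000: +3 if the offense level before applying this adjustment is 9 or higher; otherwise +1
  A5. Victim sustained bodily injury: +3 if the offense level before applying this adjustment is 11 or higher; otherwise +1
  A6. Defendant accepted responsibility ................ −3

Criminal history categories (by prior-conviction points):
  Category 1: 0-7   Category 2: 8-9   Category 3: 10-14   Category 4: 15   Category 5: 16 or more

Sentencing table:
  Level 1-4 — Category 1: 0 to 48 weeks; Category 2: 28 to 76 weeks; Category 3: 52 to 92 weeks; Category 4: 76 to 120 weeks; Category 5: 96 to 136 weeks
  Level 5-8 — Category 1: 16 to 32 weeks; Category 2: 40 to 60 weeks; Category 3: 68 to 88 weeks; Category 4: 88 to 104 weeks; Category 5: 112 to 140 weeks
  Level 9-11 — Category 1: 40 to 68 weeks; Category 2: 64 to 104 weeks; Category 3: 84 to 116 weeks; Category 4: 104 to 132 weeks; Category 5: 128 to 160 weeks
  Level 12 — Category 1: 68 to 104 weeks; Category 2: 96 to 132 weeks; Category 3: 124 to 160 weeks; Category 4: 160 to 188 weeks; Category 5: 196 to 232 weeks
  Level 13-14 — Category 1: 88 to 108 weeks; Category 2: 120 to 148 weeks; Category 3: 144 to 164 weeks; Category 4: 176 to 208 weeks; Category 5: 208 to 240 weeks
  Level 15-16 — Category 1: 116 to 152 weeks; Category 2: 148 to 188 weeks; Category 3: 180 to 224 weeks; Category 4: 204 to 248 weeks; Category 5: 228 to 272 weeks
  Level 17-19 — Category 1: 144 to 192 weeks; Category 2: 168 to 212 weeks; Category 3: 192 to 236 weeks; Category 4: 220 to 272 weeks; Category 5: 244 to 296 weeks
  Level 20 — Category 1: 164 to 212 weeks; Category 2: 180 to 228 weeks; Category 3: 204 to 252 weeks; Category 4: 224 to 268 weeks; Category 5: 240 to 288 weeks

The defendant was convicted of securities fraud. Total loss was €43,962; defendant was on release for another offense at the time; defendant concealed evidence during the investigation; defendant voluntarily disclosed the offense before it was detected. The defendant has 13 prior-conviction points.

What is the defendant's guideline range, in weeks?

192-236 weeks

Base offense level for securities fraud: 12.
A1 applies: 12 − 1 = 11.
A2 applies: 11 + 3 = 14.
A3 applies: 14 + 2 = 16.
A4 applies (level before this adjustment is 16 ≥ 9, so +3): 16 + 3 = 19.
A5 does not apply.
Final offense level: 19.
Criminal history: 13 prior points → Category 3 (10-14).
Level 19 falls in the 17-19 band.
Grid: Level 17-19 × Category 3 = 192-236 weeks.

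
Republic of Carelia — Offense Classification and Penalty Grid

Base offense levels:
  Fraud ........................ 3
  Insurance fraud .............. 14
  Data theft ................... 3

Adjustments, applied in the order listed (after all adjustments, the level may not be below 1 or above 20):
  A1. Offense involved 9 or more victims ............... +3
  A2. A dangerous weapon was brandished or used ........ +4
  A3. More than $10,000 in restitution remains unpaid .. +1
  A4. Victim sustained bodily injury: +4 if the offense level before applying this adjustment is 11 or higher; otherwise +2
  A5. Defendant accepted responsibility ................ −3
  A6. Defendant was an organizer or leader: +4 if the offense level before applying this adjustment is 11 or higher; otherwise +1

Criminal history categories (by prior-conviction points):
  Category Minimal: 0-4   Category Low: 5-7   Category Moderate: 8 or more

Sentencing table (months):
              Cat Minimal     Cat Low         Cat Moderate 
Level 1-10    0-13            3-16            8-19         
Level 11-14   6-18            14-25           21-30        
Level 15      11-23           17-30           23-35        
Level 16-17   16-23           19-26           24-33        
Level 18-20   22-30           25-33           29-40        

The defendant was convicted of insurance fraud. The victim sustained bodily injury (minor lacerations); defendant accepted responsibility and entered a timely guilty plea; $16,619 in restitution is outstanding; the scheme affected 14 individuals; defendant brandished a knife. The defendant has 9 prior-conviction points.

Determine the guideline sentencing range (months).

29-40 months

Base offense level for insurance fraud: 14.
A1 applies: 14 + 3 = 17.
A2 applies: 17 + 4 = 21.
A3 applies: 21 + 1 = 22.
A4 applies (level before this adjustment is 22 ≥ 11, so +4): 22 + 4 = 26.
A5 applies: 26 − 3 = 23.
Level 23 exceeds the maximum of 20; capped at 20.
Final offense level: 20.
Criminal history: 9 prior points → Category Moderate (8+).
Level 20 falls in the 18-20 band.
Grid: Level 18-20 × Category Moderate = 29-40 months.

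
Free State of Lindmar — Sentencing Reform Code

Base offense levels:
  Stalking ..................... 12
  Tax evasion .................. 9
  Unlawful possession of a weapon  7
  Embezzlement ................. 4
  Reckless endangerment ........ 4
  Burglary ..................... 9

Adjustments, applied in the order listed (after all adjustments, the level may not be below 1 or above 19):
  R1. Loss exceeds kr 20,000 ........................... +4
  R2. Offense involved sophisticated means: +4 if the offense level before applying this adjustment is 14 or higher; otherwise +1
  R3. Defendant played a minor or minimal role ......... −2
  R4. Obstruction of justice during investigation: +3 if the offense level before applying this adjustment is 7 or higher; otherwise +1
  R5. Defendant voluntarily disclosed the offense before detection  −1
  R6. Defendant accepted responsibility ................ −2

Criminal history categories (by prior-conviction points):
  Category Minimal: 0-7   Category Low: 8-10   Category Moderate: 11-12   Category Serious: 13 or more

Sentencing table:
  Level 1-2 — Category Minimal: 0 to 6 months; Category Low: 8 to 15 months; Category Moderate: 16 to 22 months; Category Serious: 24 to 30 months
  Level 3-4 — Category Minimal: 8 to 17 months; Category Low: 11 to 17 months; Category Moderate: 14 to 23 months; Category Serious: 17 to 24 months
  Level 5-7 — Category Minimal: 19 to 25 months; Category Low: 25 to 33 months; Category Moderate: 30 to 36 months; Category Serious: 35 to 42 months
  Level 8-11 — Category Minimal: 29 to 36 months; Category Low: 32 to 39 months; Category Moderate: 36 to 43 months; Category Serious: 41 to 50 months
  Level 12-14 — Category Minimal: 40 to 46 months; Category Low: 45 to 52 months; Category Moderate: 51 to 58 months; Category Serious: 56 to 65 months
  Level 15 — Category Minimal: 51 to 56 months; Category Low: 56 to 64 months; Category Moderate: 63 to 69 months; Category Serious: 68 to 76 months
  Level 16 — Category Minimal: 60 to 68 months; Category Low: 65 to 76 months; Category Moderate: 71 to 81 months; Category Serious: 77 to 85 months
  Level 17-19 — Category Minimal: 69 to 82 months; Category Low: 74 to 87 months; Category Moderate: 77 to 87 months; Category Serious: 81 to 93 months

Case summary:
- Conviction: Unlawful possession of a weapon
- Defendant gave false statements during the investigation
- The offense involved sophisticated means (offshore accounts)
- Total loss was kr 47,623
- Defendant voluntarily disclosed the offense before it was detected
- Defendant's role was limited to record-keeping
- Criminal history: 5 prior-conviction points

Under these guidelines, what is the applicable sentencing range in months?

Base offense level for unlawful possession of a weapon: 7.
R1 applies: 7 + 4 = 11.
R2 applies (level before this adjustment is 11 < 14, so +1): 11 + 1 = 12.
R3 applies: 12 − 2 = 10.
R4 applies (level before this adjustment is 10 ≥ 7, so +3): 10 + 3 = 13.
R5 applies: 13 − 1 = 12.
Final offense level: 12.
Criminal history: 5 prior points → Category Minimal (0-7).
Level 12 falls in the 12-14 band.
Grid: Level 12-14 × Category Minimal = 40-46 months.

40-46 months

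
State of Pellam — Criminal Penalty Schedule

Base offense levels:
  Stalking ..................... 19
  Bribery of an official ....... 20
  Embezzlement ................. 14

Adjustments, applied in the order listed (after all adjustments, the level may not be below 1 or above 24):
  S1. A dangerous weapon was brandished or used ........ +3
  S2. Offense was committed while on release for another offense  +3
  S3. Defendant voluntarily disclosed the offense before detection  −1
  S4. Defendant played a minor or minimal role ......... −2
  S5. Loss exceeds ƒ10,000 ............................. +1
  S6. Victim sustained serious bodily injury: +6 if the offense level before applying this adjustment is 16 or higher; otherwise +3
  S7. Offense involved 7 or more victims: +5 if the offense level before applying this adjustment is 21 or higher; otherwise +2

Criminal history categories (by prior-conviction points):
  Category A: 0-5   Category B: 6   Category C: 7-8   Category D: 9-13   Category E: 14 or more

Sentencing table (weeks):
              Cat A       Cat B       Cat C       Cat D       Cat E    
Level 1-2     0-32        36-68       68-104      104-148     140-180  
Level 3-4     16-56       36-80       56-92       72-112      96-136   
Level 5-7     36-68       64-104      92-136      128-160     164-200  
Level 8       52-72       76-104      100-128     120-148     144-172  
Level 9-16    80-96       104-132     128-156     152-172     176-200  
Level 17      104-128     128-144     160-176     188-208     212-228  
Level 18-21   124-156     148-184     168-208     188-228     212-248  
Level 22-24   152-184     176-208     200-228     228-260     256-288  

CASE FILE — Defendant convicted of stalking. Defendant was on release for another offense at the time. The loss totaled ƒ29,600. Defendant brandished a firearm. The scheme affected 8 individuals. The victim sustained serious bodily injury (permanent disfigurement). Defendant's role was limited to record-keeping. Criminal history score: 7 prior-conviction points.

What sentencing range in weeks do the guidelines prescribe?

200-228 weeks

Base offense level for stalking: 19.
S1 applies: 19 + 3 = 22.
S2 applies: 22 + 3 = 25.
S4 applies: 25 − 2 = 23.
S5 applies: 23 + 1 = 24.
S6 applies (level before this adjustment is 24 ≥ 16, so +6): 24 + 6 = 30.
S7 applies (level before this adjustment is 30 ≥ 21, so +5): 30 + 5 = 35.
Level 35 exceeds the maximum of 24; capped at 24.
Final offense level: 24.
Criminal history: 7 prior points → Category C (7-8).
Level 24 falls in the 22-24 band.
Grid: Level 22-24 × Category C = 200-228 weeks.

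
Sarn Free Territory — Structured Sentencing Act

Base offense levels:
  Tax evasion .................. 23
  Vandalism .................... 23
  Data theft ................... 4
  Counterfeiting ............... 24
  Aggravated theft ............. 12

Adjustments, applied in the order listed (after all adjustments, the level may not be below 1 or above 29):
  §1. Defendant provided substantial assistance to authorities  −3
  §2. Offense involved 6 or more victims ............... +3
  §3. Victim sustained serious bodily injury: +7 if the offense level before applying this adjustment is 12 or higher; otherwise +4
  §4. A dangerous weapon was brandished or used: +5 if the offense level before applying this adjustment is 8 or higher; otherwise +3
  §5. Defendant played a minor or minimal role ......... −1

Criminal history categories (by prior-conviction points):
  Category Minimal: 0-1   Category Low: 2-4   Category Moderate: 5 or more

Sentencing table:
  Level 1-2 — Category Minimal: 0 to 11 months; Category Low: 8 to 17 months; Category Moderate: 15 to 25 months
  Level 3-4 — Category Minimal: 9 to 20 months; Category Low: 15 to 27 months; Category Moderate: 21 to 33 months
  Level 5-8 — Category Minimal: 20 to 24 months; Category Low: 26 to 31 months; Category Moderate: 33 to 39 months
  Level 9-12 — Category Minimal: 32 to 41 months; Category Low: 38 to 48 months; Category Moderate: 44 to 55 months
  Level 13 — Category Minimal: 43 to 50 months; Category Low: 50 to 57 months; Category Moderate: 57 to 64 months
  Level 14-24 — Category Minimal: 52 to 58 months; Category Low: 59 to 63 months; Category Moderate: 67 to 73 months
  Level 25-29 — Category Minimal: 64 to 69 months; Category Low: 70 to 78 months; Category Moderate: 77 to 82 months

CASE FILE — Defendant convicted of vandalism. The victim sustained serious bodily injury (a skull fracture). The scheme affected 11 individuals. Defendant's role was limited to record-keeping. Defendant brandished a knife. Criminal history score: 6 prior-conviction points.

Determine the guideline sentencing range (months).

77-82 months

Base offense level for vandalism: 23.
§2 applies: 23 + 3 = 26.
§3 applies (level before this adjustment is 26 ≥ 12, so +7): 26 + 7 = 33.
§4 applies (level before this adjustment is 33 ≥ 8, so +5): 33 + 5 = 38.
§5 applies: 38 − 1 = 37.
Level 37 exceeds the maximum of 29; capped at 29.
Final offense level: 29.
Criminal history: 6 prior points → Category Moderate (5+).
Level 29 falls in the 25-29 band.
Grid: Level 25-29 × Category Moderate = 77-82 months.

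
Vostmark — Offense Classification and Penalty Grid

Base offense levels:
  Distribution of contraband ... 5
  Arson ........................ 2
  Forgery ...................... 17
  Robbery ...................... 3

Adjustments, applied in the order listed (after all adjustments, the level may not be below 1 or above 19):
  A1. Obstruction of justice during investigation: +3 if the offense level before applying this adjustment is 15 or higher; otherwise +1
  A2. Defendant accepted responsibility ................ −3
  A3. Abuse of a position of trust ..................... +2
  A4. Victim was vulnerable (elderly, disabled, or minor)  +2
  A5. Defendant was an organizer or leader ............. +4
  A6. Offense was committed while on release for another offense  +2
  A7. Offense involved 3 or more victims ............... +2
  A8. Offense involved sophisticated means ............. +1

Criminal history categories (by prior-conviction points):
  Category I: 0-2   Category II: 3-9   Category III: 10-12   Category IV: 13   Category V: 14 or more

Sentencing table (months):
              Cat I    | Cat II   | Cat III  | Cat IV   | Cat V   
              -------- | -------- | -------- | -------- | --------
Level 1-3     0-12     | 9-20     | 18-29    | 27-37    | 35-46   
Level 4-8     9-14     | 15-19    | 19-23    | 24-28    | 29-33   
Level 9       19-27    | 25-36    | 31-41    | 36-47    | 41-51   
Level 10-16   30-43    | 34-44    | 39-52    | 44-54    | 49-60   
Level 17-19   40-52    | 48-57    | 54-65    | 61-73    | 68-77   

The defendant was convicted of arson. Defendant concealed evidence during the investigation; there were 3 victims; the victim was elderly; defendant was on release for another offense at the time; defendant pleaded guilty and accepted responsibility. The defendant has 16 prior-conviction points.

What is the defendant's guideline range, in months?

29-33 months

Base offense level for arson: 2.
A1 applies (level before this adjustment is 2 < 15, so +1): 2 + 1 = 3.
A2 applies: 3 − 3 = 0.
A3 does not apply.
A4 applies: 0 + 2 = 2.
A6 applies: 2 + 2 = 4.
A7 applies: 4 + 2 = 6.
A8 does not apply.
Final offense level: 6.
Criminal history: 16 prior points → Category V (14+).
Level 6 falls in the 4-8 band.
Grid: Level 4-8 × Category V = 29-33 months.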